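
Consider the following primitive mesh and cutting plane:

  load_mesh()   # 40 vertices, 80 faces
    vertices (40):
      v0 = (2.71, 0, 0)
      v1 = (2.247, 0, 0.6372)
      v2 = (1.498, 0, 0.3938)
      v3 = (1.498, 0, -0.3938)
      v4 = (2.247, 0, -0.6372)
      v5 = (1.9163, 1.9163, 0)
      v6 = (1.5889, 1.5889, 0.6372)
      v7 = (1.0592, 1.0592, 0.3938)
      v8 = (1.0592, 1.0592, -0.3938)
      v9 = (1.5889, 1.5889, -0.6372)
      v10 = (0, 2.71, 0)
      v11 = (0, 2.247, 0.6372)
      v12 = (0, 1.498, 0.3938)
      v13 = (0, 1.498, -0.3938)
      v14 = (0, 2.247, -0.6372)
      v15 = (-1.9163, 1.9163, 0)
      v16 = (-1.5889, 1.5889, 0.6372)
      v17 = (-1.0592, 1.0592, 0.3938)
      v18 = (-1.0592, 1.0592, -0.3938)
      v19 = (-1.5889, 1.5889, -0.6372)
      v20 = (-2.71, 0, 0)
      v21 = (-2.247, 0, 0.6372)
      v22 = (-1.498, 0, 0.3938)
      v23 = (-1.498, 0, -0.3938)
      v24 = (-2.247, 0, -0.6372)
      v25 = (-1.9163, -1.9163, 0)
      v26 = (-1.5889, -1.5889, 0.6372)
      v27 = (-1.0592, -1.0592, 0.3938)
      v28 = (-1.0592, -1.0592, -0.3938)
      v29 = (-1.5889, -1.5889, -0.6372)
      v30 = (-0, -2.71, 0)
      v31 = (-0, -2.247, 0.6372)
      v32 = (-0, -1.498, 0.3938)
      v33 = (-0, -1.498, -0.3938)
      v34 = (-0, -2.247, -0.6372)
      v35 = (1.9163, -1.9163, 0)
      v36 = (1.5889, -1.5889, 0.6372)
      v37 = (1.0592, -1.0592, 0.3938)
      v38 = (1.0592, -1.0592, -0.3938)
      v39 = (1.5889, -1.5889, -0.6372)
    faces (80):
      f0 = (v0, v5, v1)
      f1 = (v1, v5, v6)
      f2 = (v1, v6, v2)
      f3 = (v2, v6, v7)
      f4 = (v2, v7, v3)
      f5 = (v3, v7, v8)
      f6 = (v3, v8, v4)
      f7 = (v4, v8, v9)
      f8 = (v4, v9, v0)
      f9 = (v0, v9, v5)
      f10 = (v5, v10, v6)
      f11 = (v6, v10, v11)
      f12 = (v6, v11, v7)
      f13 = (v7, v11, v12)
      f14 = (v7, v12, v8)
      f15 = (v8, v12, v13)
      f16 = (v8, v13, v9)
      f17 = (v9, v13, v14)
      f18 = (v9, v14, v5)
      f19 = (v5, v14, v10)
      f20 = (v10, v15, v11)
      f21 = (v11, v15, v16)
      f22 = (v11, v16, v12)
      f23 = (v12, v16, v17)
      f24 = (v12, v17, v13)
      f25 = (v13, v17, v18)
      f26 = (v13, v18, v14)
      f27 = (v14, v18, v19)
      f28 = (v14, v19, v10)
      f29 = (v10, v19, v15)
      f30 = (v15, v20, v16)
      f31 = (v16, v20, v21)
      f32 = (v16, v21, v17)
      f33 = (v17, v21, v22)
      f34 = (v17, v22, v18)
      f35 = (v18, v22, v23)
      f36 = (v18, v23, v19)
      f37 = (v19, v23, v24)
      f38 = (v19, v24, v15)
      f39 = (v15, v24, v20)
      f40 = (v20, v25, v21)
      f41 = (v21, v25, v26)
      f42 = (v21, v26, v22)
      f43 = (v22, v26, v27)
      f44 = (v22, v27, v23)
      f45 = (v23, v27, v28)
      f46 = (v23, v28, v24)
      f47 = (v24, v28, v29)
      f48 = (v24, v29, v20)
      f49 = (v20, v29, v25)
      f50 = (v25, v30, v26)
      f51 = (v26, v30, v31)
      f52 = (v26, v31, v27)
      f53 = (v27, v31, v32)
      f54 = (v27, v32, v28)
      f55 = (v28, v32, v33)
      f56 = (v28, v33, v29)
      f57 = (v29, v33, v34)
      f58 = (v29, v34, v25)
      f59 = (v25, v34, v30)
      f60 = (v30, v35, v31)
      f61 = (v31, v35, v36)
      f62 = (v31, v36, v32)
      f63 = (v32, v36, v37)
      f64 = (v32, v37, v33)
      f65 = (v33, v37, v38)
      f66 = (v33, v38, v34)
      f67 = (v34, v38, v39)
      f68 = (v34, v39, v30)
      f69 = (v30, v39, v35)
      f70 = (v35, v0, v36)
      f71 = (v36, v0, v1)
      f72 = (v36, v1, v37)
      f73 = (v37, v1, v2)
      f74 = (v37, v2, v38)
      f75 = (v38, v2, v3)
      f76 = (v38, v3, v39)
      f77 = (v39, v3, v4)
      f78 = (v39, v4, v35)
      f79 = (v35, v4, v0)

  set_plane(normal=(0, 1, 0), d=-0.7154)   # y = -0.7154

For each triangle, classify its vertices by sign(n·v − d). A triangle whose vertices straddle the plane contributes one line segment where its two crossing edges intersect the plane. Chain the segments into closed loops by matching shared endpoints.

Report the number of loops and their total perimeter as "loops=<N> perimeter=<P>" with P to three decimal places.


loops=2 perimeter=7.876

Straddling triangles (20 of 80):
  (v20,v25,v21) [+-+] → (-2.41369, -0.7154, 0)–(-2.12354, -0.7154, 0.399318)  len=0.4936
  (v21,v25,v26) [+--] → (-2.12354, -0.7154, 0.399318)–(-1.95069, -0.7154, 0.6372)  len=0.2940
  (v21,v26,v22) [+-+] → (-1.95069, -0.7154, 0.6372)–(-1.53893, -0.7154, 0.503391)  len=0.4330
  (v22,v26,v27) [+--] → (-1.53893, -0.7154, 0.503391)–(-1.20163, -0.7154, 0.3938)  len=0.3547
  (v22,v27,v23) [+-+] → (-1.20163, -0.7154, 0.3938)–(-1.20163, -0.7154, 0.138157)  len=0.2556
  (v23,v27,v28) [+--] → (-1.20163, -0.7154, 0.138157)–(-1.20163, -0.7154, -0.3938)  len=0.5320
  (v23,v28,v24) [+-+] → (-1.20163, -0.7154, -0.3938)–(-1.44474, -0.7154, -0.472804)  len=0.2556
  (v24,v28,v29) [+--] → (-1.44474, -0.7154, -0.472804)–(-1.95069, -0.7154, -0.6372)  len=0.5320
  (v24,v29,v20) [+-+] → (-1.95069, -0.7154, -0.6372)–(-2.20523, -0.7154, -0.286898)  len=0.4330
  (v20,v29,v25) [+--] → (-2.20523, -0.7154, -0.286898)–(-2.41369, -0.7154, 0)  len=0.3546
  (v35,v0,v36) [-+-] → (2.41369, -0.7154, 0)–(2.20523, -0.7154, 0.286898)  len=0.3546
  (v36,v0,v1) [-++] → (2.20523, -0.7154, 0.286898)–(1.95069, -0.7154, 0.6372)  len=0.4330
  (v36,v1,v37) [-+-] → (1.95069, -0.7154, 0.6372)–(1.44474, -0.7154, 0.472804)  len=0.5320
  (v37,v1,v2) [-++] → (1.44474, -0.7154, 0.472804)–(1.20163, -0.7154, 0.3938)  len=0.2556
  (v37,v2,v38) [-+-] → (1.20163, -0.7154, 0.3938)–(1.20163, -0.7154, -0.138157)  len=0.5320
  (v38,v2,v3) [-++] → (1.20163, -0.7154, -0.138157)–(1.20163, -0.7154, -0.3938)  len=0.2556
  (v38,v3,v39) [-+-] → (1.20163, -0.7154, -0.3938)–(1.53893, -0.7154, -0.503391)  len=0.3547
  (v39,v3,v4) [-++] → (1.53893, -0.7154, -0.503391)–(1.95069, -0.7154, -0.6372)  len=0.4330
  (v39,v4,v35) [-+-] → (1.95069, -0.7154, -0.6372)–(2.12354, -0.7154, -0.399318)  len=0.2940
  (v35,v4,v0) [-++] → (2.12354, -0.7154, -0.399318)–(2.41369, -0.7154, 0)  len=0.4936

Chained into 2 loop(s):
  loop 1: 10 segments, perimeter = 3.9381
  loop 2: 10 segments, perimeter = 3.9381
Total perimeter = 7.876


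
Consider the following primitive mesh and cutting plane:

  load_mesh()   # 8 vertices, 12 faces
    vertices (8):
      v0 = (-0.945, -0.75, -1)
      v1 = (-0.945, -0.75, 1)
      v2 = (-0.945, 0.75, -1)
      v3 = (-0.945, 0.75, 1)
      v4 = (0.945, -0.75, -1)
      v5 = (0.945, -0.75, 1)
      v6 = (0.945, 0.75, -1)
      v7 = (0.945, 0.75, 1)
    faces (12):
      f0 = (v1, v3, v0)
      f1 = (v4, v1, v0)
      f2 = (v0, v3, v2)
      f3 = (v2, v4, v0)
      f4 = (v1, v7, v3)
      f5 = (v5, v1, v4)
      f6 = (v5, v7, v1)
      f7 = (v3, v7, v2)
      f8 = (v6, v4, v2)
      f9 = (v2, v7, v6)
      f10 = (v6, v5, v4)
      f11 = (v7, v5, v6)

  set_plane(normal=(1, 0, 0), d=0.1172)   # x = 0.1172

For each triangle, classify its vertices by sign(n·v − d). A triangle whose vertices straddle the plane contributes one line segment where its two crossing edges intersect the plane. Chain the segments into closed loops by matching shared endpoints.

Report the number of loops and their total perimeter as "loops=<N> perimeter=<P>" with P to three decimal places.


Straddling triangles (8 of 12):
  (v4,v1,v0) [+--] → (0.1172, -0.75, -0.124021)–(0.1172, -0.75, -1)  len=0.8760
  (v2,v4,v0) [-+-] → (0.1172, -0.0930159, -1)–(0.1172, -0.75, -1)  len=0.6570
  (v1,v7,v3) [-+-] → (0.1172, 0.0930159, 1)–(0.1172, 0.75, 1)  len=0.6570
  (v5,v1,v4) [+-+] → (0.1172, -0.75, 1)–(0.1172, -0.75, -0.124021)  len=1.1240
  (v5,v7,v1) [++-] → (0.1172, 0.0930159, 1)–(0.1172, -0.75, 1)  len=0.8430
  (v3,v7,v2) [-+-] → (0.1172, 0.75, 1)–(0.1172, 0.75, 0.124021)  len=0.8760
  (v6,v4,v2) [++-] → (0.1172, -0.0930159, -1)–(0.1172, 0.75, -1)  len=0.8430
  (v2,v7,v6) [-++] → (0.1172, 0.75, 0.124021)–(0.1172, 0.75, -1)  len=1.1240

Chained into 1 loop(s):
  loop 1: 8 segments, perimeter = 7.0000
Total perimeter = 7.000

loops=1 perimeter=7.000


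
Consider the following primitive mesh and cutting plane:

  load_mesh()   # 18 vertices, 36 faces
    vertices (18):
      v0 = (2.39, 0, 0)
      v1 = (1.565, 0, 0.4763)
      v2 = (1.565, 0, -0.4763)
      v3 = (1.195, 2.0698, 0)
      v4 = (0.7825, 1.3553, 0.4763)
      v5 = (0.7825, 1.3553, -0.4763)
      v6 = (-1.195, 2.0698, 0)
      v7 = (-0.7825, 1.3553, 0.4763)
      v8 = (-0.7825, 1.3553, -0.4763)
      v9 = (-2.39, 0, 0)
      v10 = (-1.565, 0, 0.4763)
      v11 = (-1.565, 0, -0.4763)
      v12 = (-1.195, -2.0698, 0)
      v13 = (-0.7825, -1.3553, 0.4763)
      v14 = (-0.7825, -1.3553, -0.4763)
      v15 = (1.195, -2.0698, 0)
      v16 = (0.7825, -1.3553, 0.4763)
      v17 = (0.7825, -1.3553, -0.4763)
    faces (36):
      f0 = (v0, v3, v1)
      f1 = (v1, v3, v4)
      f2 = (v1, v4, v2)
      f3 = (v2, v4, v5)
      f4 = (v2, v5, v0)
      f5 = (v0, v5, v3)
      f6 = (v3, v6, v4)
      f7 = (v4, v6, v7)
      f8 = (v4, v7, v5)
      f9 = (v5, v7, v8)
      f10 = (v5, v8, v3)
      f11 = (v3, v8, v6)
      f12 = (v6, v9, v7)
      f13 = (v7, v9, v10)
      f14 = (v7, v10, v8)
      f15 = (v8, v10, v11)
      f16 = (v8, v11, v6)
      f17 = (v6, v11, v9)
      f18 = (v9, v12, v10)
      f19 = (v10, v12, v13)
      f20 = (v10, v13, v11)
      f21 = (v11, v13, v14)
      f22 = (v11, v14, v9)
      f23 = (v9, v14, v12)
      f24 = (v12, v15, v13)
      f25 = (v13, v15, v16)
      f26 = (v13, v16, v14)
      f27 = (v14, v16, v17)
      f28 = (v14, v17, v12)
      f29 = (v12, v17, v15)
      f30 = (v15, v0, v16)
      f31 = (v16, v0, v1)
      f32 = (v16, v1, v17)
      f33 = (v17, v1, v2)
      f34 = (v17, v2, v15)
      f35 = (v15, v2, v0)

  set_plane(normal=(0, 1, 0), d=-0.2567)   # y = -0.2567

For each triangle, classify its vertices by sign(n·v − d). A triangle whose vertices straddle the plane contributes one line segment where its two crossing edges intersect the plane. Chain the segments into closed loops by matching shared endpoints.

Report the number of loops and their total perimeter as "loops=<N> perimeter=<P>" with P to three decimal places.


loops=2 perimeter=5.716

Straddling triangles (12 of 36):
  (v9,v12,v10) [+-+] → (-2.24179, -0.2567, 0)–(-1.51911, -0.2567, 0.417228)  len=0.8345
  (v10,v12,v13) [+--] → (-1.51911, -0.2567, 0.417228)–(-1.41679, -0.2567, 0.4763)  len=0.1181
  (v10,v13,v11) [+-+] → (-1.41679, -0.2567, 0.4763)–(-1.41679, -0.2567, -0.295873)  len=0.7722
  (v11,v13,v14) [+--] → (-1.41679, -0.2567, -0.295873)–(-1.41679, -0.2567, -0.4763)  len=0.1804
  (v11,v14,v9) [+-+] → (-1.41679, -0.2567, -0.4763)–(-2.08553, -0.2567, -0.0902134)  len=0.7722
  (v9,v14,v12) [+--] → (-2.08553, -0.2567, -0.0902134)–(-2.24179, -0.2567, 0)  len=0.1804
  (v15,v0,v16) [-+-] → (2.24179, -0.2567, 0)–(2.08553, -0.2567, 0.0902134)  len=0.1804
  (v16,v0,v1) [-++] → (2.08553, -0.2567, 0.0902134)–(1.41679, -0.2567, 0.4763)  len=0.7722
  (v16,v1,v17) [-+-] → (1.41679, -0.2567, 0.4763)–(1.41679, -0.2567, 0.295873)  len=0.1804
  (v17,v1,v2) [-++] → (1.41679, -0.2567, 0.295873)–(1.41679, -0.2567, -0.4763)  len=0.7722
  (v17,v2,v15) [-+-] → (1.41679, -0.2567, -0.4763)–(1.51911, -0.2567, -0.417228)  len=0.1181
  (v15,v2,v0) [-++] → (1.51911, -0.2567, -0.417228)–(2.24179, -0.2567, 0)  len=0.8345

Chained into 2 loop(s):
  loop 1: 6 segments, perimeter = 2.8578
  loop 2: 6 segments, perimeter = 2.8578
Total perimeter = 5.716


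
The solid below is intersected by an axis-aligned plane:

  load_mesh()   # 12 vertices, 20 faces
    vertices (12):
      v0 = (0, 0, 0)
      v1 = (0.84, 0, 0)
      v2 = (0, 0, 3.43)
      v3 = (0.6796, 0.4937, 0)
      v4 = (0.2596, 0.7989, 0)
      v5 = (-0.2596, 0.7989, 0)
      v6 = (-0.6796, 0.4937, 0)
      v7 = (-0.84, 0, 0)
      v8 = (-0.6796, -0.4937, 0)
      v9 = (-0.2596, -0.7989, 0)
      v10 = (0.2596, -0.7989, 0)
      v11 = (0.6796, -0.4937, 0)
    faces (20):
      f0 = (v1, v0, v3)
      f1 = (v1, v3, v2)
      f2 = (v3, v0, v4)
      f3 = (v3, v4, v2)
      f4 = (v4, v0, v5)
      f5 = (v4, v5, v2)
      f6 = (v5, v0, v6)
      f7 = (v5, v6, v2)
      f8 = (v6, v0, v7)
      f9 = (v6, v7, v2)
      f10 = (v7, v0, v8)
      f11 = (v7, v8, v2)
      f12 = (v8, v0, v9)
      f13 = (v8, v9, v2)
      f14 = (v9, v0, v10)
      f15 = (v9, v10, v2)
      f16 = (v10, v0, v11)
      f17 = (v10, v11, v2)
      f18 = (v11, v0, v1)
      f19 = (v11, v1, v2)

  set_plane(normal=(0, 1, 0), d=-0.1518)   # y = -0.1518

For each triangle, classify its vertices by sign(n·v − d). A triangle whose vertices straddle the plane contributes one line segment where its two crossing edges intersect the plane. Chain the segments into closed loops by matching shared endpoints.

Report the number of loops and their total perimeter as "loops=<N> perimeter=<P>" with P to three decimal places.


loops=1 perimeter=7.438

Straddling triangles (10 of 20):
  (v7,v0,v8) [++-] → (-0.208959, -0.1518, 0)–(-0.790681, -0.1518, 0)  len=0.5817
  (v7,v8,v2) [+-+] → (-0.790681, -0.1518, 0)–(-0.208959, -0.1518, 2.37536)  len=2.4456
  (v8,v0,v9) [-+-] → (-0.208959, -0.1518, 0)–(-0.0493269, -0.1518, 0)  len=0.1596
  (v8,v9,v2) [--+] → (-0.0493269, -0.1518, 2.77826)–(-0.208959, -0.1518, 2.37536)  len=0.4334
  (v9,v0,v10) [-+-] → (-0.0493269, -0.1518, 0)–(0.0493269, -0.1518, 0)  len=0.0987
  (v9,v10,v2) [--+] → (0.0493269, -0.1518, 2.77826)–(-0.0493269, -0.1518, 2.77826)  len=0.0987
  (v10,v0,v11) [-+-] → (0.0493269, -0.1518, 0)–(0.208959, -0.1518, 0)  len=0.1596
  (v10,v11,v2) [--+] → (0.208959, -0.1518, 2.37536)–(0.0493269, -0.1518, 2.77826)  len=0.4334
  (v11,v0,v1) [-++] → (0.208959, -0.1518, 0)–(0.790681, -0.1518, 0)  len=0.5817
  (v11,v1,v2) [-++] → (0.790681, -0.1518, 0)–(0.208959, -0.1518, 2.37536)  len=2.4456

Chained into 1 loop(s):
  loop 1: 10 segments, perimeter = 7.4379
Total perimeter = 7.438


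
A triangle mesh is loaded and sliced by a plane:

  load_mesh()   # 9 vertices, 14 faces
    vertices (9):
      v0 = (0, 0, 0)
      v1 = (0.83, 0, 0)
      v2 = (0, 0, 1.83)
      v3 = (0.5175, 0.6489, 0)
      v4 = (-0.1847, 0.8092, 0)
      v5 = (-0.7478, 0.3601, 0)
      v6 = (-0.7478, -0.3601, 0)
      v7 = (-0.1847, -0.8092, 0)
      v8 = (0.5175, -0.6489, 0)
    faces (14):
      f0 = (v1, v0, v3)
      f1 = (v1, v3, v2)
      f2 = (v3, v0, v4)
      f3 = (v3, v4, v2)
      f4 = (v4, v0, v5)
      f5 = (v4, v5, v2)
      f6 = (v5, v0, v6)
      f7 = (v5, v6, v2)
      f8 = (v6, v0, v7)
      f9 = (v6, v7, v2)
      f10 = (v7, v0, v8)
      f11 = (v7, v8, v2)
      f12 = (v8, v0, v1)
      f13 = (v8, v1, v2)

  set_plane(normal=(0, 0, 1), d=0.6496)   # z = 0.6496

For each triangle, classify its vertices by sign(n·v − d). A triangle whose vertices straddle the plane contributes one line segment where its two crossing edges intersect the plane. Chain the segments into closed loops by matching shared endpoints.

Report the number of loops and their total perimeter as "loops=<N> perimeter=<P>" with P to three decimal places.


loops=1 perimeter=3.252

Straddling triangles (7 of 14):
  (v1,v3,v2) [--+] → (0.333802, 0.418558, 0.6496)–(0.535373, 0, 0.6496)  len=0.4646
  (v3,v4,v2) [--+] → (-0.119137, 0.521956, 0.6496)–(0.333802, 0.418558, 0.6496)  len=0.4646
  (v4,v5,v2) [--+] → (-0.482351, 0.232274, 0.6496)–(-0.119137, 0.521956, 0.6496)  len=0.4646
  (v5,v6,v2) [--+] → (-0.482351, -0.232274, 0.6496)–(-0.482351, 0.232274, 0.6496)  len=0.4645
  (v6,v7,v2) [--+] → (-0.119137, -0.521956, 0.6496)–(-0.482351, -0.232274, 0.6496)  len=0.4646
  (v7,v8,v2) [--+] → (0.333802, -0.418558, 0.6496)–(-0.119137, -0.521956, 0.6496)  len=0.4646
  (v8,v1,v2) [--+] → (0.535373, 0, 0.6496)–(0.333802, -0.418558, 0.6496)  len=0.4646

Chained into 1 loop(s):
  loop 1: 7 segments, perimeter = 3.2520
Total perimeter = 3.252


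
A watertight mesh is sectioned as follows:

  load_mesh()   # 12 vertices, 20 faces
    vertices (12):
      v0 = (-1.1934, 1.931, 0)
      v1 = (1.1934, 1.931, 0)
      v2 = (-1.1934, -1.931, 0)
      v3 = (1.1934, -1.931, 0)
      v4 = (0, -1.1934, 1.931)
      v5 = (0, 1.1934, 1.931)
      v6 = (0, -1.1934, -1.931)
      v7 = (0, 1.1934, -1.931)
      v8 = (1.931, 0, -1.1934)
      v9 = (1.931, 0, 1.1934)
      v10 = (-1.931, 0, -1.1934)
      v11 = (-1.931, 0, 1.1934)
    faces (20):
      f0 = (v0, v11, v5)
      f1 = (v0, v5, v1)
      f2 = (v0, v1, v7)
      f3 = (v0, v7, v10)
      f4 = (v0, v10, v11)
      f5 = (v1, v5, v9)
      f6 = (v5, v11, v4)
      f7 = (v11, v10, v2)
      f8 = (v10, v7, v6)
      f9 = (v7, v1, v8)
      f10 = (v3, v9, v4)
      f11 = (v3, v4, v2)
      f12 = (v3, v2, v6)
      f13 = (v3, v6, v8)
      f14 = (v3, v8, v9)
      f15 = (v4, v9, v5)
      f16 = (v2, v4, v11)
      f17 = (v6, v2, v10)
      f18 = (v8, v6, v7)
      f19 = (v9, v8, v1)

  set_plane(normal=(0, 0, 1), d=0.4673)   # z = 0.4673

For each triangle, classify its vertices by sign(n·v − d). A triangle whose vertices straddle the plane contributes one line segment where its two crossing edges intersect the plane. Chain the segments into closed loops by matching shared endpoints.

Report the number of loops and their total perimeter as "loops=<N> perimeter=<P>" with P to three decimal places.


loops=1 perimeter=11.917

Straddling triangles (10 of 20):
  (v0,v11,v5) [-++] → (-1.48222, 1.17488, 0.4673)–(-0.904598, 1.7525, 0.4673)  len=0.8169
  (v0,v5,v1) [-+-] → (-0.904598, 1.7525, 0.4673)–(0.904598, 1.7525, 0.4673)  len=1.8092
  (v0,v10,v11) [--+] → (-1.931, 0, 0.4673)–(-1.48222, 1.17488, 0.4673)  len=1.2577
  (v1,v5,v9) [-++] → (0.904598, 1.7525, 0.4673)–(1.48222, 1.17488, 0.4673)  len=0.8169
  (v11,v10,v2) [+--] → (-1.931, 0, 0.4673)–(-1.48222, -1.17488, 0.4673)  len=1.2577
  (v3,v9,v4) [-++] → (1.48222, -1.17488, 0.4673)–(0.904598, -1.7525, 0.4673)  len=0.8169
  (v3,v4,v2) [-+-] → (0.904598, -1.7525, 0.4673)–(-0.904598, -1.7525, 0.4673)  len=1.8092
  (v3,v8,v9) [--+] → (1.931, 0, 0.4673)–(1.48222, -1.17488, 0.4673)  len=1.2577
  (v2,v4,v11) [-++] → (-0.904598, -1.7525, 0.4673)–(-1.48222, -1.17488, 0.4673)  len=0.8169
  (v9,v8,v1) [+--] → (1.931, 0, 0.4673)–(1.48222, 1.17488, 0.4673)  len=1.2577

Chained into 1 loop(s):
  loop 1: 10 segments, perimeter = 11.9166
Total perimeter = 11.917


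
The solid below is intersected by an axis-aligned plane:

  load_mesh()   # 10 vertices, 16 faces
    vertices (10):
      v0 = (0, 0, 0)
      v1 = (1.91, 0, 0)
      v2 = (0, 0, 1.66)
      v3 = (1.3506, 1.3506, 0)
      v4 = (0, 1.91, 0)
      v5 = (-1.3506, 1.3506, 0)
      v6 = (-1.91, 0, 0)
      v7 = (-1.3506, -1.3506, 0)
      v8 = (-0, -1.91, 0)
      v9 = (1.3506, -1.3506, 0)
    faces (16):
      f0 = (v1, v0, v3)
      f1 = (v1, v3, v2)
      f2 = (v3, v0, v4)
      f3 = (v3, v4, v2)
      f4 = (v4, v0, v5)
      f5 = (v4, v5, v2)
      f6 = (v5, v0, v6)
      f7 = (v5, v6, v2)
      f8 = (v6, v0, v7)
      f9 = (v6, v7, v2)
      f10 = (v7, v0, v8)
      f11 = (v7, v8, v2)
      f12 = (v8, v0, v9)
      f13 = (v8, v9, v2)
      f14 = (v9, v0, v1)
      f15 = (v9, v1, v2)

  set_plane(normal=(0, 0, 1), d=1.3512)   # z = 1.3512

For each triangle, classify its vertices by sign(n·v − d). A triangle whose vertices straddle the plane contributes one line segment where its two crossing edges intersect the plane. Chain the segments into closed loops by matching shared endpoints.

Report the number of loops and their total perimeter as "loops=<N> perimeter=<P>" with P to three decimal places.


Straddling triangles (8 of 16):
  (v1,v3,v2) [--+] → (0.251244, 0.251244, 1.3512)–(0.355306, 0, 1.3512)  len=0.2719
  (v3,v4,v2) [--+] → (0, 0.355306, 1.3512)–(0.251244, 0.251244, 1.3512)  len=0.2719
  (v4,v5,v2) [--+] → (-0.251244, 0.251244, 1.3512)–(0, 0.355306, 1.3512)  len=0.2719
  (v5,v6,v2) [--+] → (-0.355306, 0, 1.3512)–(-0.251244, 0.251244, 1.3512)  len=0.2719
  (v6,v7,v2) [--+] → (-0.251244, -0.251244, 1.3512)–(-0.355306, 0, 1.3512)  len=0.2719
  (v7,v8,v2) [--+] → (0, -0.355306, 1.3512)–(-0.251244, -0.251244, 1.3512)  len=0.2719
  (v8,v9,v2) [--+] → (0.251244, -0.251244, 1.3512)–(0, -0.355306, 1.3512)  len=0.2719
  (v9,v1,v2) [--+] → (0.355306, 0, 1.3512)–(0.251244, -0.251244, 1.3512)  len=0.2719

Chained into 1 loop(s):
  loop 1: 8 segments, perimeter = 2.1755
Total perimeter = 2.176

loops=1 perimeter=2.176


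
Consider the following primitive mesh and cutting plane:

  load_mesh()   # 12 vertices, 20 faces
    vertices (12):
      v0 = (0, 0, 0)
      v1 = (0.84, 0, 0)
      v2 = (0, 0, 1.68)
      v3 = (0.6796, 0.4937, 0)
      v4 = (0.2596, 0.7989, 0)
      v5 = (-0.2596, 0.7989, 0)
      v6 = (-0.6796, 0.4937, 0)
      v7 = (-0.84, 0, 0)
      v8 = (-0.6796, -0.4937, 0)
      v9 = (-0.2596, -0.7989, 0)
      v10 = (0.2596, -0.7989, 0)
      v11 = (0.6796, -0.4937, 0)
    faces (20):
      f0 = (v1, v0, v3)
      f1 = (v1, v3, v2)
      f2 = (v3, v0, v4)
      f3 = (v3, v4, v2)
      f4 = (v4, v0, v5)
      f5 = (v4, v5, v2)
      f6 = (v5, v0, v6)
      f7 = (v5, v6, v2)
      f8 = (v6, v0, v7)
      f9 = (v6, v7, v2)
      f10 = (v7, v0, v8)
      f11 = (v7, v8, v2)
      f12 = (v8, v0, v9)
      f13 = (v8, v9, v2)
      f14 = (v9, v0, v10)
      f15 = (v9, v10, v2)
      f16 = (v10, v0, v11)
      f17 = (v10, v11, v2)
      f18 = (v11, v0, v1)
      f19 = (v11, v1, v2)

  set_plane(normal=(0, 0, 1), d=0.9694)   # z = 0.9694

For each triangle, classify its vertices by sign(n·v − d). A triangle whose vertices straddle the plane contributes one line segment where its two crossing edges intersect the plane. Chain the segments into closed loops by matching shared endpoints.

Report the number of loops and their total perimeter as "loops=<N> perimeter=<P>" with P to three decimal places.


Straddling triangles (10 of 20):
  (v1,v3,v2) [--+] → (0.287455, 0.208823, 0.9694)–(0.3553, 0, 0.9694)  len=0.2196
  (v3,v4,v2) [--+] → (0.109805, 0.337916, 0.9694)–(0.287455, 0.208823, 0.9694)  len=0.2196
  (v4,v5,v2) [--+] → (-0.109805, 0.337916, 0.9694)–(0.109805, 0.337916, 0.9694)  len=0.2196
  (v5,v6,v2) [--+] → (-0.287455, 0.208823, 0.9694)–(-0.109805, 0.337916, 0.9694)  len=0.2196
  (v6,v7,v2) [--+] → (-0.3553, 0, 0.9694)–(-0.287455, 0.208823, 0.9694)  len=0.2196
  (v7,v8,v2) [--+] → (-0.287455, -0.208823, 0.9694)–(-0.3553, 0, 0.9694)  len=0.2196
  (v8,v9,v2) [--+] → (-0.109805, -0.337916, 0.9694)–(-0.287455, -0.208823, 0.9694)  len=0.2196
  (v9,v10,v2) [--+] → (0.109805, -0.337916, 0.9694)–(-0.109805, -0.337916, 0.9694)  len=0.2196
  (v10,v11,v2) [--+] → (0.287455, -0.208823, 0.9694)–(0.109805, -0.337916, 0.9694)  len=0.2196
  (v11,v1,v2) [--+] → (0.3553, 0, 0.9694)–(0.287455, -0.208823, 0.9694)  len=0.2196

Chained into 1 loop(s):
  loop 1: 10 segments, perimeter = 2.1959
Total perimeter = 2.196

loops=1 perimeter=2.196


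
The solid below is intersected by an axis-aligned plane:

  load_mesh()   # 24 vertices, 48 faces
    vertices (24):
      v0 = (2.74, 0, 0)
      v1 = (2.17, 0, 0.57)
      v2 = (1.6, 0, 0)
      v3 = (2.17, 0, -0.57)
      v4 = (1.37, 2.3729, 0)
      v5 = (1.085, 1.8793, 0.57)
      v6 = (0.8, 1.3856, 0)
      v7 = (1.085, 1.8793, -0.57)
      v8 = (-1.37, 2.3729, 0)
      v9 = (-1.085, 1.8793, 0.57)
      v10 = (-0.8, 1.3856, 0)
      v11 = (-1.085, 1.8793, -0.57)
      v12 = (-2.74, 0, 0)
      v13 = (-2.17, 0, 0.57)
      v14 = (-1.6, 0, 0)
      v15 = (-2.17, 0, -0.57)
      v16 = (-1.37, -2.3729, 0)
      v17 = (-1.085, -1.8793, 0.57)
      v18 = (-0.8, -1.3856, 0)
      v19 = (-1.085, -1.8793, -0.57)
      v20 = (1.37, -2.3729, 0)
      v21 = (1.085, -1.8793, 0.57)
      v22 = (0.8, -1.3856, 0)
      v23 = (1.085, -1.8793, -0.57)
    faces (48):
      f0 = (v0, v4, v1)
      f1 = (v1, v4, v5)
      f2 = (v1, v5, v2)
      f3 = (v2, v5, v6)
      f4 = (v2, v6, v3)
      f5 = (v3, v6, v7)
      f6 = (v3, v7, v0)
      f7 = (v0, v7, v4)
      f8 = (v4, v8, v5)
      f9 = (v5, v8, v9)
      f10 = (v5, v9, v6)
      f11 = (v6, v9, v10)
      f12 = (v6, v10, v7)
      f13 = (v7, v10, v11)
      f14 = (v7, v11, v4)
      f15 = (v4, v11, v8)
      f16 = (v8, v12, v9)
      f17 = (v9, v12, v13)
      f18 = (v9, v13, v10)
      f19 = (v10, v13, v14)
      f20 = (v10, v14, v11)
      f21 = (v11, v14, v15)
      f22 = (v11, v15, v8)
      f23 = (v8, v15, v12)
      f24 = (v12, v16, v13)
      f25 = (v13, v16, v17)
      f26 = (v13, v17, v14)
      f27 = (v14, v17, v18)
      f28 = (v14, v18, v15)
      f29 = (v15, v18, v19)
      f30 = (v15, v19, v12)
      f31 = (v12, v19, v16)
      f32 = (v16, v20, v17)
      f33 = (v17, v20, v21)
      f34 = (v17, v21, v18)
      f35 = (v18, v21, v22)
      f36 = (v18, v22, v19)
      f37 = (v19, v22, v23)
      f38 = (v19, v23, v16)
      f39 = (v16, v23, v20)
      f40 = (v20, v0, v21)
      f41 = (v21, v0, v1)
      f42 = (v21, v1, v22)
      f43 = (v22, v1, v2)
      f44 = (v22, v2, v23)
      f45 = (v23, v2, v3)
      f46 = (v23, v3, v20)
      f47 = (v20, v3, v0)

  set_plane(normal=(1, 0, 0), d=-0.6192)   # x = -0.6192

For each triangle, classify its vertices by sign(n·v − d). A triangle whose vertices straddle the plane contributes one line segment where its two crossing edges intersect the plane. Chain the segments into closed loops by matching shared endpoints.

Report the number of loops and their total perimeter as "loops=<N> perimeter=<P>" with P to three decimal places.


Straddling triangles (16 of 48):
  (v4,v8,v5) [+-+] → (-0.6192, 2.3729, 0)–(-0.6192, 2.22194, 0.17432)  len=0.2306
  (v5,v8,v9) [+--] → (-0.6192, 2.22194, 0.17432)–(-0.6192, 1.8793, 0.57)  len=0.5234
  (v5,v9,v6) [+-+] → (-0.6192, 1.8793, 0.57)–(-0.6192, 1.7573, 0.429148)  len=0.1863
  (v6,v9,v10) [+--] → (-0.6192, 1.7573, 0.429148)–(-0.6192, 1.3856, 0)  len=0.5677
  (v6,v10,v7) [+-+] → (-0.6192, 1.3856, 0)–(-0.6192, 1.43295, -0.0546716)  len=0.0723
  (v7,v10,v11) [+--] → (-0.6192, 1.43295, -0.0546716)–(-0.6192, 1.8793, -0.57)  len=0.6818
  (v7,v11,v4) [+-+] → (-0.6192, 1.8793, -0.57)–(-0.6192, 1.97295, -0.461851)  len=0.1431
  (v4,v11,v8) [+--] → (-0.6192, 1.97295, -0.461851)–(-0.6192, 2.3729, 0)  len=0.6110
  (v16,v20,v17) [-+-] → (-0.6192, -2.3729, 0)–(-0.6192, -1.97295, 0.461851)  len=0.6110
  (v17,v20,v21) [-++] → (-0.6192, -1.97295, 0.461851)–(-0.6192, -1.8793, 0.57)  len=0.1431
  (v17,v21,v18) [-+-] → (-0.6192, -1.8793, 0.57)–(-0.6192, -1.43295, 0.0546716)  len=0.6818
  (v18,v21,v22) [-++] → (-0.6192, -1.43295, 0.0546716)–(-0.6192, -1.3856, 0)  len=0.0723
  (v18,v22,v19) [-+-] → (-0.6192, -1.3856, 0)–(-0.6192, -1.7573, -0.429148)  len=0.5677
  (v19,v22,v23) [-++] → (-0.6192, -1.7573, -0.429148)–(-0.6192, -1.8793, -0.57)  len=0.1863
  (v19,v23,v16) [-+-] → (-0.6192, -1.8793, -0.57)–(-0.6192, -2.22194, -0.17432)  len=0.5234
  (v16,v23,v20) [-++] → (-0.6192, -2.22194, -0.17432)–(-0.6192, -2.3729, 0)  len=0.2306

Chained into 2 loop(s):
  loop 1: 8 segments, perimeter = 3.0162
  loop 2: 8 segments, perimeter = 3.0162
Total perimeter = 6.032

loops=2 perimeter=6.032


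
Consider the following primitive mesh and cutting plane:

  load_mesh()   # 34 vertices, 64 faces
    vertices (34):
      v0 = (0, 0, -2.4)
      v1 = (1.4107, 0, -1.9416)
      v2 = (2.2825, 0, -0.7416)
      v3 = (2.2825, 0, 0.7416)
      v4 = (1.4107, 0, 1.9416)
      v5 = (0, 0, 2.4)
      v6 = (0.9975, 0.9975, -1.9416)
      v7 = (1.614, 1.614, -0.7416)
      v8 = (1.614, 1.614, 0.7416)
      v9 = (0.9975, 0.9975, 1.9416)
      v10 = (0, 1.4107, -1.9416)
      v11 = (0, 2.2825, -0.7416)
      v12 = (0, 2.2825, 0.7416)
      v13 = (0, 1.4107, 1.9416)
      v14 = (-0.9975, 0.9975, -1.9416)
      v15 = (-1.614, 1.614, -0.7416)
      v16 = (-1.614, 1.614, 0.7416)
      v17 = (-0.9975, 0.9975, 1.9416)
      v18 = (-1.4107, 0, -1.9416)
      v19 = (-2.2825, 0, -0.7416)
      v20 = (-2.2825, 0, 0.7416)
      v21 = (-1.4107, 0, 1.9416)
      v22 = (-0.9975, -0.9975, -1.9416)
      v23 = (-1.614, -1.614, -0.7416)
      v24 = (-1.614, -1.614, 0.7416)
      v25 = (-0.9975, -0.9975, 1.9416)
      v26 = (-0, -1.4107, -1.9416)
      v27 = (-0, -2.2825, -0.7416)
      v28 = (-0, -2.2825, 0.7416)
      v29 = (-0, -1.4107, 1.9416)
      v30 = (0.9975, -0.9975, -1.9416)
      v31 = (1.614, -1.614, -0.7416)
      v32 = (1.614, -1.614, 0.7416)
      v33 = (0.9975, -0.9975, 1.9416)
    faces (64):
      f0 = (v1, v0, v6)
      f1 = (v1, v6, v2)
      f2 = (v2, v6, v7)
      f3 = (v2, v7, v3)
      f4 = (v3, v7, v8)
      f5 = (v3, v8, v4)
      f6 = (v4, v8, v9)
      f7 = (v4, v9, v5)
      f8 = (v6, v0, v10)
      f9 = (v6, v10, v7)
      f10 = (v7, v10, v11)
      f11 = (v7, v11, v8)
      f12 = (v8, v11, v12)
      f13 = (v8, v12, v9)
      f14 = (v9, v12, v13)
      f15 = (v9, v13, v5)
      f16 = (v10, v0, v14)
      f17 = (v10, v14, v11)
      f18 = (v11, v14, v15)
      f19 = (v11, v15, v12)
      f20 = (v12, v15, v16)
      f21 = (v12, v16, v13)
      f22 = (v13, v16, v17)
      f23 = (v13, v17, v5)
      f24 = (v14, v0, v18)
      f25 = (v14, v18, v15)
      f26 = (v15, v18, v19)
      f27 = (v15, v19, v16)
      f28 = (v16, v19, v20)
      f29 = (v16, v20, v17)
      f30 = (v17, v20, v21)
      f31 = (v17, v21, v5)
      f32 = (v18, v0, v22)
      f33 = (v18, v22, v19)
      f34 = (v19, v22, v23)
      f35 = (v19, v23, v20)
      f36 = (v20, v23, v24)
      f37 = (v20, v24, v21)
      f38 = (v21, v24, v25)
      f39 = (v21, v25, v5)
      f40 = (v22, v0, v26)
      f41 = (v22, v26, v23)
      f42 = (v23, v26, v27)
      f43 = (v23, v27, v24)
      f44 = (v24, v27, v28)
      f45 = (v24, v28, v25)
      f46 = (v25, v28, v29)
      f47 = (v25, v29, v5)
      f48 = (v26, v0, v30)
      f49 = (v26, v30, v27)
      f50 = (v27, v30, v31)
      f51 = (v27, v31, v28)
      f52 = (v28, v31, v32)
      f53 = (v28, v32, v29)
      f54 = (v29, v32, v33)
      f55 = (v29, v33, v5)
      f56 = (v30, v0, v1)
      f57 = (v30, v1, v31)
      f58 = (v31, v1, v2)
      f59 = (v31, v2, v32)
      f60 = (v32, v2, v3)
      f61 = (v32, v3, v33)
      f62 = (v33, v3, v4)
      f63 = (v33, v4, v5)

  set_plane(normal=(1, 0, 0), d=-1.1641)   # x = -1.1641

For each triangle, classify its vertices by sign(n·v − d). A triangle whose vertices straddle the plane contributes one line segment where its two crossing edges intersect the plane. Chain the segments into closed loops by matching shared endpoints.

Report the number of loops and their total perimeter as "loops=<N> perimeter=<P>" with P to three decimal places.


Straddling triangles (20 of 64):
  (v11,v14,v15) [++-] → (-1.1641, 1.1641, -1.61732)–(-1.1641, 1.80034, -0.7416)  len=1.0824
  (v11,v15,v12) [+-+] → (-1.1641, 1.80034, -0.7416)–(-1.1641, 1.80034, -0.32816)  len=0.4134
  (v12,v15,v16) [+--] → (-1.1641, 1.80034, -0.32816)–(-1.1641, 1.80034, 0.7416)  len=1.0698
  (v12,v16,v13) [+-+] → (-1.1641, 1.80034, 0.7416)–(-1.1641, 1.55733, 1.0761)  len=0.4135
  (v13,v16,v17) [+-+] → (-1.1641, 1.55733, 1.0761)–(-1.1641, 1.1641, 1.61732)  len=0.6690
  (v14,v0,v18) [++-] → (-1.1641, 0, -2.02173)–(-1.1641, 0.595313, -1.9416)  len=0.6007
  (v14,v18,v15) [+--] → (-1.1641, 0.595313, -1.9416)–(-1.1641, 1.1641, -1.61732)  len=0.6547
  (v16,v20,v17) [--+] → (-1.1641, 0.868174, 1.78602)–(-1.1641, 1.1641, 1.61732)  len=0.3406
  (v17,v20,v21) [+--] → (-1.1641, 0.868174, 1.78602)–(-1.1641, 0.595313, 1.9416)  len=0.3141
  (v17,v21,v5) [+-+] → (-1.1641, 0.595313, 1.9416)–(-1.1641, 0, 2.02173)  len=0.6007
  (v18,v0,v22) [-++] → (-1.1641, 0, -2.02173)–(-1.1641, -0.595313, -1.9416)  len=0.6007
  (v18,v22,v19) [-+-] → (-1.1641, -0.595313, -1.9416)–(-1.1641, -0.868174, -1.78602)  len=0.3141
  (v19,v22,v23) [-+-] → (-1.1641, -0.868174, -1.78602)–(-1.1641, -1.1641, -1.61732)  len=0.3406
  (v21,v24,v25) [--+] → (-1.1641, -1.1641, 1.61732)–(-1.1641, -0.595313, 1.9416)  len=0.6547
  (v21,v25,v5) [-++] → (-1.1641, -0.595313, 1.9416)–(-1.1641, 0, 2.02173)  len=0.6007
  (v22,v26,v23) [++-] → (-1.1641, -1.55733, -1.0761)–(-1.1641, -1.1641, -1.61732)  len=0.6690
  (v23,v26,v27) [-++] → (-1.1641, -1.55733, -1.0761)–(-1.1641, -1.80034, -0.7416)  len=0.4135
  (v23,v27,v24) [-+-] → (-1.1641, -1.80034, -0.7416)–(-1.1641, -1.80034, 0.32816)  len=1.0698
  (v24,v27,v28) [-++] → (-1.1641, -1.80034, 0.32816)–(-1.1641, -1.80034, 0.7416)  len=0.4134
  (v24,v28,v25) [-++] → (-1.1641, -1.80034, 0.7416)–(-1.1641, -1.1641, 1.61732)  len=1.0824

Chained into 1 loop(s):
  loop 1: 20 segments, perimeter = 12.3178
Total perimeter = 12.318

loops=1 perimeter=12.318


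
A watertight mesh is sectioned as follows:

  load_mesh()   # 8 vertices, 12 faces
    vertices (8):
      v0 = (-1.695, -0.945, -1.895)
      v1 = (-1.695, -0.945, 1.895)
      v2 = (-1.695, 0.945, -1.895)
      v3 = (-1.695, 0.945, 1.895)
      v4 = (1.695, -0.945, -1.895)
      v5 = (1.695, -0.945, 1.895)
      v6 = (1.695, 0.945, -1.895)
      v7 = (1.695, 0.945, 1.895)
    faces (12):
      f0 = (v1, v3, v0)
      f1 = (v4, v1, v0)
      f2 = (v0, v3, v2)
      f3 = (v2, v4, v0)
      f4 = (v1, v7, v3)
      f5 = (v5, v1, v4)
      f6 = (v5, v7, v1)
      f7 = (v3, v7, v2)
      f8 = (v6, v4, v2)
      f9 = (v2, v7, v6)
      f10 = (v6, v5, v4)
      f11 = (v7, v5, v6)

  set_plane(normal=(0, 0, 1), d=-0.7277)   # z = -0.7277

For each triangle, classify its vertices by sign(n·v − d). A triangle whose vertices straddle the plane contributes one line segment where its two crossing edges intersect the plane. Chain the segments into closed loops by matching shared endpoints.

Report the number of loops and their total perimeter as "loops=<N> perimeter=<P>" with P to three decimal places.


loops=1 perimeter=10.560

Straddling triangles (8 of 12):
  (v1,v3,v0) [++-] → (-1.695, -0.36289, -0.7277)–(-1.695, -0.945, -0.7277)  len=0.5821
  (v4,v1,v0) [-+-] → (0.650898, -0.945, -0.7277)–(-1.695, -0.945, -0.7277)  len=2.3459
  (v0,v3,v2) [-+-] → (-1.695, -0.36289, -0.7277)–(-1.695, 0.945, -0.7277)  len=1.3079
  (v5,v1,v4) [++-] → (0.650898, -0.945, -0.7277)–(1.695, -0.945, -0.7277)  len=1.0441
  (v3,v7,v2) [++-] → (-0.650898, 0.945, -0.7277)–(-1.695, 0.945, -0.7277)  len=1.0441
  (v2,v7,v6) [-+-] → (-0.650898, 0.945, -0.7277)–(1.695, 0.945, -0.7277)  len=2.3459
  (v6,v5,v4) [-+-] → (1.695, 0.36289, -0.7277)–(1.695, -0.945, -0.7277)  len=1.3079
  (v7,v5,v6) [++-] → (1.695, 0.36289, -0.7277)–(1.695, 0.945, -0.7277)  len=0.5821

Chained into 1 loop(s):
  loop 1: 8 segments, perimeter = 10.5600
Total perimeter = 10.560


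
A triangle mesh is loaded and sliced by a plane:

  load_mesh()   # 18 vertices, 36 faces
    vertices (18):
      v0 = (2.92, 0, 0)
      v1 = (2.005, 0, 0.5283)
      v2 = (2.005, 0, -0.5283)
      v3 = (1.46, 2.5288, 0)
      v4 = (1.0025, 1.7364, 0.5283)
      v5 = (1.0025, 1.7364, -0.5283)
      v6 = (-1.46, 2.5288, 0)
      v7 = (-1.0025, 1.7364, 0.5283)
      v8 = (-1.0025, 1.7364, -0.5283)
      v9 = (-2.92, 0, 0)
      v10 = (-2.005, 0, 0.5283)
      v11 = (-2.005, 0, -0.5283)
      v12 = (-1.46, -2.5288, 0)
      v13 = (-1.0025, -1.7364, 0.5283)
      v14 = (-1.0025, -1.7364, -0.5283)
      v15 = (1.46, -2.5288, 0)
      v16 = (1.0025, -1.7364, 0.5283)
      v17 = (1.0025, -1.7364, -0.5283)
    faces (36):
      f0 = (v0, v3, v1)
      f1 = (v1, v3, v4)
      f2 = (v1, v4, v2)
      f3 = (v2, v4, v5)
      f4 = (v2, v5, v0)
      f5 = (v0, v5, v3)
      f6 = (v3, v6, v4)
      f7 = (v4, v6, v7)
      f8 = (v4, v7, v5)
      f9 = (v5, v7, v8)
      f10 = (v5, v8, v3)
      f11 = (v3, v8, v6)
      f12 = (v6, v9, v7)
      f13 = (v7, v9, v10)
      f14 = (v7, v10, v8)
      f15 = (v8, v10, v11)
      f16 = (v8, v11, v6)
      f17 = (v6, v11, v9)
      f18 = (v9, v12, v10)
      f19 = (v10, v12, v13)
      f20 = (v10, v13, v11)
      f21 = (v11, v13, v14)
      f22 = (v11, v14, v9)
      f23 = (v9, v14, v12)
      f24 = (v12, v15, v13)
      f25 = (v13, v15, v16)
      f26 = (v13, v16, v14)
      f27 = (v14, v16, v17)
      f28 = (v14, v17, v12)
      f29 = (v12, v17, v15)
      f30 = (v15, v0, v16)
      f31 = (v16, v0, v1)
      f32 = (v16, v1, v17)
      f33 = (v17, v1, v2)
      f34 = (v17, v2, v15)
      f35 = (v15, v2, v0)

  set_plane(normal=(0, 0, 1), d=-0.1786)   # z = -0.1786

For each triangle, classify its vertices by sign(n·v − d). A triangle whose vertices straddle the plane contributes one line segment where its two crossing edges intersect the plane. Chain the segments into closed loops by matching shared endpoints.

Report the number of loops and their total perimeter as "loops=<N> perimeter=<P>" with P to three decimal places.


loops=2 perimeter=27.694

Straddling triangles (24 of 36):
  (v1,v4,v2) [++-] → (1.67321, 0.574692, -0.1786)–(2.005, 0, -0.1786)  len=0.6636
  (v2,v4,v5) [-+-] → (1.67321, 0.574692, -0.1786)–(1.0025, 1.7364, -0.1786)  len=1.3414
  (v2,v5,v0) [--+] → (2.27176, 0.587017, -0.1786)–(2.61067, 0, -0.1786)  len=0.6778
  (v0,v5,v3) [+-+] → (2.27176, 0.587017, -0.1786)–(1.30534, 2.26092, -0.1786)  len=1.9329
  (v4,v7,v5) [++-] → (0.338911, 1.7364, -0.1786)–(1.0025, 1.7364, -0.1786)  len=0.6636
  (v5,v7,v8) [-+-] → (0.338911, 1.7364, -0.1786)–(-1.0025, 1.7364, -0.1786)  len=1.3414
  (v5,v8,v3) [--+] → (0.627514, 2.26092, -0.1786)–(1.30534, 2.26092, -0.1786)  len=0.6778
  (v3,v8,v6) [+-+] → (0.627514, 2.26092, -0.1786)–(-1.30534, 2.26092, -0.1786)  len=1.9328
  (v7,v10,v8) [++-] → (-1.33429, 1.16171, -0.1786)–(-1.0025, 1.7364, -0.1786)  len=0.6636
  (v8,v10,v11) [-+-] → (-1.33429, 1.16171, -0.1786)–(-2.005, 0, -0.1786)  len=1.3414
  (v8,v11,v6) [--+] → (-1.64425, 1.6739, -0.1786)–(-1.30534, 2.26092, -0.1786)  len=0.6778
  (v6,v11,v9) [+-+] → (-1.64425, 1.6739, -0.1786)–(-2.61067, 0, -0.1786)  len=1.9329
  (v10,v13,v11) [++-] → (-1.67321, -0.574692, -0.1786)–(-2.005, 0, -0.1786)  len=0.6636
  (v11,v13,v14) [-+-] → (-1.67321, -0.574692, -0.1786)–(-1.0025, -1.7364, -0.1786)  len=1.3414
  (v11,v14,v9) [--+] → (-2.27176, -0.587017, -0.1786)–(-2.61067, 0, -0.1786)  len=0.6778
  (v9,v14,v12) [+-+] → (-2.27176, -0.587017, -0.1786)–(-1.30534, -2.26092, -0.1786)  len=1.9329
  (v13,v16,v14) [++-] → (-0.338911, -1.7364, -0.1786)–(-1.0025, -1.7364, -0.1786)  len=0.6636
  (v14,v16,v17) [-+-] → (-0.338911, -1.7364, -0.1786)–(1.0025, -1.7364, -0.1786)  len=1.3414
  (v14,v17,v12) [--+] → (-0.627514, -2.26092, -0.1786)–(-1.30534, -2.26092, -0.1786)  len=0.6778
  (v12,v17,v15) [+-+] → (-0.627514, -2.26092, -0.1786)–(1.30534, -2.26092, -0.1786)  len=1.9328
  (v16,v1,v17) [++-] → (1.33429, -1.16171, -0.1786)–(1.0025, -1.7364, -0.1786)  len=0.6636
  (v17,v1,v2) [-+-] → (1.33429, -1.16171, -0.1786)–(2.005, 0, -0.1786)  len=1.3414
  (v17,v2,v15) [--+] → (1.64425, -1.6739, -0.1786)–(1.30534, -2.26092, -0.1786)  len=0.6778
  (v15,v2,v0) [+-+] → (1.64425, -1.6739, -0.1786)–(2.61067, 0, -0.1786)  len=1.9329

Chained into 2 loop(s):
  loop 1: 12 segments, perimeter = 12.0301
  loop 2: 12 segments, perimeter = 15.6641
Total perimeter = 27.694


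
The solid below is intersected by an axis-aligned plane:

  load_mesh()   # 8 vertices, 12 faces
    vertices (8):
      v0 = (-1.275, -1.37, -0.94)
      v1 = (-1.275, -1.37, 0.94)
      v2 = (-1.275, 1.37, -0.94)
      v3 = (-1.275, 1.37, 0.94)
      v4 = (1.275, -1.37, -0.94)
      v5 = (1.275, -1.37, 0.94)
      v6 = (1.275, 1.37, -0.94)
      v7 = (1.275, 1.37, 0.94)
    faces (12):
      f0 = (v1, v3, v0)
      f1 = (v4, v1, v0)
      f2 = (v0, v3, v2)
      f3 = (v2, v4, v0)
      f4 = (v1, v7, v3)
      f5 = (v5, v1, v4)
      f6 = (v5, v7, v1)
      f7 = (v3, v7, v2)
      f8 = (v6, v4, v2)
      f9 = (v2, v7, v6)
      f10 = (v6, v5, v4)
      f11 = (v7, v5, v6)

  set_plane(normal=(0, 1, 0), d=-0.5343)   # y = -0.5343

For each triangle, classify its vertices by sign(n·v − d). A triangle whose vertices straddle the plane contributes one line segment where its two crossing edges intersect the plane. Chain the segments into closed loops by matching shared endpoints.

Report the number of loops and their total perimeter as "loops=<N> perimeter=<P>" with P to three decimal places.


loops=1 perimeter=8.860

Straddling triangles (8 of 12):
  (v1,v3,v0) [-+-] → (-1.275, -0.5343, 0.94)–(-1.275, -0.5343, -0.3666)  len=1.3066
  (v0,v3,v2) [-++] → (-1.275, -0.5343, -0.3666)–(-1.275, -0.5343, -0.94)  len=0.5734
  (v2,v4,v0) [+--] → (0.49725, -0.5343, -0.94)–(-1.275, -0.5343, -0.94)  len=1.7722
  (v1,v7,v3) [-++] → (-0.49725, -0.5343, 0.94)–(-1.275, -0.5343, 0.94)  len=0.7777
  (v5,v7,v1) [-+-] → (1.275, -0.5343, 0.94)–(-0.49725, -0.5343, 0.94)  len=1.7722
  (v6,v4,v2) [+-+] → (1.275, -0.5343, -0.94)–(0.49725, -0.5343, -0.94)  len=0.7777
  (v6,v5,v4) [+--] → (1.275, -0.5343, 0.3666)–(1.275, -0.5343, -0.94)  len=1.3066
  (v7,v5,v6) [+-+] → (1.275, -0.5343, 0.94)–(1.275, -0.5343, 0.3666)  len=0.5734

Chained into 1 loop(s):
  loop 1: 8 segments, perimeter = 8.8600
Total perimeter = 8.860
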